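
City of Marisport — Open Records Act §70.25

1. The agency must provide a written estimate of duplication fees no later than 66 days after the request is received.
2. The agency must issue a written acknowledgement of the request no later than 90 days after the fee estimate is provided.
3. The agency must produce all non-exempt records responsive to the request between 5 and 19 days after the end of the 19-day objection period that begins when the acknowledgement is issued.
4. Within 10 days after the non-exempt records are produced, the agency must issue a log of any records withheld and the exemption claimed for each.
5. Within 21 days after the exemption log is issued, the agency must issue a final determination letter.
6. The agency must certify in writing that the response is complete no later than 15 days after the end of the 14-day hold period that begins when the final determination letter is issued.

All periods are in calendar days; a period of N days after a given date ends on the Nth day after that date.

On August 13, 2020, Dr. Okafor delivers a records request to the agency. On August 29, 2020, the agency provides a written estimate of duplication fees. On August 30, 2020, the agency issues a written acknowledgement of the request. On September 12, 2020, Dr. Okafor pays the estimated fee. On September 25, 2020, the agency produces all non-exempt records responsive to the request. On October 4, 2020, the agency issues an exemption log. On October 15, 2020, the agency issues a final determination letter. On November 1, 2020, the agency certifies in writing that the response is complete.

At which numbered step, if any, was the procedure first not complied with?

None — every step was satisfied

Step 1: 66 days after August 13, 2020 (when the request is received) is October 18, 2020; completed August 29, 2020, before the deadline.
Step 2: 90 days after August 29, 2020 (when the fee estimate is provided) is November 27, 2020; completed August 30, 2020, before the deadline.
Step 3: the window is 5–19 days after September 18, 2020 (end of the 19-day objection period, which began when the acknowledgement is issued on August 30, 2020), so September 23, 2020 through October 7, 2020; September 25, 2020 falls inside that range.
Step 4: 10 days after September 25, 2020 (when the non-exempt records are produced) is October 5, 2020; done October 4, 2020 — timely.
Step 5: 21 days after October 4, 2020 (when the exemption log is issued) is October 25, 2020; done October 15, 2020 — timely.
Step 6: 15 days after October 29, 2020 (end of the 14-day hold period, which began when the final determination letter is issued on October 15, 2020) is November 13, 2020; November 1, 2020 is within that limit.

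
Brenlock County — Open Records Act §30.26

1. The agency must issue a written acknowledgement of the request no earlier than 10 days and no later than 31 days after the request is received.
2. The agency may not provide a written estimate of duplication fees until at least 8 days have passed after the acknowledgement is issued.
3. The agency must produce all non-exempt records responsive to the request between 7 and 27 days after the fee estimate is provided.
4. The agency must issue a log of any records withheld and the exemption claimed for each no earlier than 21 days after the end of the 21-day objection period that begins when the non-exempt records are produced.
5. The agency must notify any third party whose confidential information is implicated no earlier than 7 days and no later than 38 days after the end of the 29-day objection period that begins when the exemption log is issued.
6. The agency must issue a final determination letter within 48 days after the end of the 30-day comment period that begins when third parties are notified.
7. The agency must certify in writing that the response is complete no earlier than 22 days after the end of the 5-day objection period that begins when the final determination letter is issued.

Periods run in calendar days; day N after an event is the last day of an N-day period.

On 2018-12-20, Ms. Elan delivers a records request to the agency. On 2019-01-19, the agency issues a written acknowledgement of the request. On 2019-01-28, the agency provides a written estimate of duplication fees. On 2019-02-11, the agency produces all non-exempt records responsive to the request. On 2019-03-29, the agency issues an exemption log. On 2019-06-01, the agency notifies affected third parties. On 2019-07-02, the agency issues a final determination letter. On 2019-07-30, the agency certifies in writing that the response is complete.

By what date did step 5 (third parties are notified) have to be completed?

2019-06-04

The exemption log is issued on 2019-03-29; the 29-day objection period therefore ends 2019-04-27, and step 5 runs from that date. The window is 7–38 days after 2019-04-27; it closes on 2019-06-04.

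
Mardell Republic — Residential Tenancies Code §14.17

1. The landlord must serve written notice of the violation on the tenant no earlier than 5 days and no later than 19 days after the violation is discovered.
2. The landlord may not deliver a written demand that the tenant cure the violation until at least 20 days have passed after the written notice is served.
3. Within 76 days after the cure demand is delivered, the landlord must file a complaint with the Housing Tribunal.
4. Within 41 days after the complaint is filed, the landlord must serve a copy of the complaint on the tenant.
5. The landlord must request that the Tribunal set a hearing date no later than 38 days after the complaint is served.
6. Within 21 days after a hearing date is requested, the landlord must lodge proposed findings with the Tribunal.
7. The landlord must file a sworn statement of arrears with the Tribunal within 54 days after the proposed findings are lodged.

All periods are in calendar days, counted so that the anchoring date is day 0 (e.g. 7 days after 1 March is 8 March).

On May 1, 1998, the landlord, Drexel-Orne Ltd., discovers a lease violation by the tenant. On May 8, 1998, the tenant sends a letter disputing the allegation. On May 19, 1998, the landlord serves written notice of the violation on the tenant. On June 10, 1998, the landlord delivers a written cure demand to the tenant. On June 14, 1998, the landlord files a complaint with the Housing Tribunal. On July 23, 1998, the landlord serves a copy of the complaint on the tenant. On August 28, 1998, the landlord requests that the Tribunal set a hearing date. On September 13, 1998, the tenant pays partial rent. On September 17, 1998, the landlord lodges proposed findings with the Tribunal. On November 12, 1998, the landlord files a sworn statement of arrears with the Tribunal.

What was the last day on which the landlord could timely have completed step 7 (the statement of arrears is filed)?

Step 7 runs from September 17, 1998, when the proposed findings are lodged. 54 days after September 17, 1998 is November 10, 1998.

November 10, 1998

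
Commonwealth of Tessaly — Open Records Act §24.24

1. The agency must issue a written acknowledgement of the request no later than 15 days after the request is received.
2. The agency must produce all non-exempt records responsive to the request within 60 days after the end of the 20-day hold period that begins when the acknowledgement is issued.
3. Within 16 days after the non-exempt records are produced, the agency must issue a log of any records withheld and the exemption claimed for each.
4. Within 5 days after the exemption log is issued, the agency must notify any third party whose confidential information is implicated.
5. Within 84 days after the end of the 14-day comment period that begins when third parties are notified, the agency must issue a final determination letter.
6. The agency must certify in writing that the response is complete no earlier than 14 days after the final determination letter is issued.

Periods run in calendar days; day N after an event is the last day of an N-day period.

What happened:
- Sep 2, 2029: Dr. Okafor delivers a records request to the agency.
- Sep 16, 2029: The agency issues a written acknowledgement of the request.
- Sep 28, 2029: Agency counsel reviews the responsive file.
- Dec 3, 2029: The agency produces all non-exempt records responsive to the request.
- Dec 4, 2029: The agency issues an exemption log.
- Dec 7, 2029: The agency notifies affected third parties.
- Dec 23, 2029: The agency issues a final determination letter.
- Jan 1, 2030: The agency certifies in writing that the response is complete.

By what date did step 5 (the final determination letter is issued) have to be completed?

Mar 15, 2030

Third parties are notified on Dec 7, 2029; the 14-day comment period therefore ends Dec 21, 2029, and step 5 runs from that date. 84 days after Dec 21, 2029 is Mar 15, 2030.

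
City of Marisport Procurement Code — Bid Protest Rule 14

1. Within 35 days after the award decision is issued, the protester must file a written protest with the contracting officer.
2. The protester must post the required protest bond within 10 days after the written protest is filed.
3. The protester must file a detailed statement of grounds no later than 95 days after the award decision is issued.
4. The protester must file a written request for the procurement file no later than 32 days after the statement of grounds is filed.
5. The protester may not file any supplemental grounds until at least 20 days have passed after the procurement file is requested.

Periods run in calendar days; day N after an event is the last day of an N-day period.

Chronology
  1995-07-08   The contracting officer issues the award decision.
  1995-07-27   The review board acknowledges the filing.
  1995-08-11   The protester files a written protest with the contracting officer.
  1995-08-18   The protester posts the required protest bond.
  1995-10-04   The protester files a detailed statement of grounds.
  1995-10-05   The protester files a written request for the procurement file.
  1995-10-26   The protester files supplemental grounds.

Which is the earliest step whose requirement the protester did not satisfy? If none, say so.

Step 1 — counting 35 days from 1995-07-08 (when the award decision is issued) gives a deadline of 1995-08-12; 1995-08-11 is within that limit.
Step 2 — counting 10 days from 1995-08-11 (when the written protest is filed) gives a deadline of 1995-08-21; done 1995-08-18 — timely.
Step 3 — counting 95 days from 1995-07-08 (when the award decision is issued) gives a deadline of 1995-10-11; 1995-10-04 is within that limit.
Step 4 — counting 32 days from 1995-10-04 (when the statement of grounds is filed) gives a deadline of 1995-11-05; done 1995-10-05 — timely.
Step 5 — must wait 20 days from 1995-10-05 (when the procurement file is requested), so not before 1995-10-25; done 1995-10-26 — permitted.

None — every step was satisfied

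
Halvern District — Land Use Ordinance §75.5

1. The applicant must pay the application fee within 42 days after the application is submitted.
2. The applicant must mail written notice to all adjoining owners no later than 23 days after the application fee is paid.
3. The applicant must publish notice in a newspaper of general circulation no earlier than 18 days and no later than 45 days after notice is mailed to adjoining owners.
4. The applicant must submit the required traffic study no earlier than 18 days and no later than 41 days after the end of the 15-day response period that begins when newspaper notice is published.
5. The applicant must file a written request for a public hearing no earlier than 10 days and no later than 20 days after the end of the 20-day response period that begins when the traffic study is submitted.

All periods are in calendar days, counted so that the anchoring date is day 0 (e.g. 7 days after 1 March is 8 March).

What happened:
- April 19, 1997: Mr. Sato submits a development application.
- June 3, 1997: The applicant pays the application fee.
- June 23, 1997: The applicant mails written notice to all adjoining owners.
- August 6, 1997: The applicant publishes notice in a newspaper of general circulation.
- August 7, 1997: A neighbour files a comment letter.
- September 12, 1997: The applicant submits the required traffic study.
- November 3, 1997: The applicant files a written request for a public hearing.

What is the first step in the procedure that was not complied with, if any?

Step 1

Step 1: 42 days after April 19, 1997 (when the application is submitted) is May 31, 1997; June 3, 1997 misses that deadline by 3 days.
That is the first point of non-compliance.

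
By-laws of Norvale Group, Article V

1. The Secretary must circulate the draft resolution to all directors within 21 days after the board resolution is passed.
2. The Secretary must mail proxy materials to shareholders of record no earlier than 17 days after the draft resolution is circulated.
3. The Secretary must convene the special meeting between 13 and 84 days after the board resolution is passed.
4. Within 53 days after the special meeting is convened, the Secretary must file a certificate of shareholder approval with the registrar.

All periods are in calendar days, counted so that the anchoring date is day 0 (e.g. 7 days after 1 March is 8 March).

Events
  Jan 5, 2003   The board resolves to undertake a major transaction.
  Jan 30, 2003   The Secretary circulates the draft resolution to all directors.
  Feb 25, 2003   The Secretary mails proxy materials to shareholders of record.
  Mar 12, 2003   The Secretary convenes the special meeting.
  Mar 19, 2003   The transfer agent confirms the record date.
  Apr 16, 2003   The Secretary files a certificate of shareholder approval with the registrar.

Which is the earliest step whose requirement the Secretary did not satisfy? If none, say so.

Step 1

Step 1 — counting 21 days from Jan 5, 2003 (when the board resolution is passed) gives a deadline of Jan 26, 2003; Jan 30, 2003 misses that deadline by 4 days.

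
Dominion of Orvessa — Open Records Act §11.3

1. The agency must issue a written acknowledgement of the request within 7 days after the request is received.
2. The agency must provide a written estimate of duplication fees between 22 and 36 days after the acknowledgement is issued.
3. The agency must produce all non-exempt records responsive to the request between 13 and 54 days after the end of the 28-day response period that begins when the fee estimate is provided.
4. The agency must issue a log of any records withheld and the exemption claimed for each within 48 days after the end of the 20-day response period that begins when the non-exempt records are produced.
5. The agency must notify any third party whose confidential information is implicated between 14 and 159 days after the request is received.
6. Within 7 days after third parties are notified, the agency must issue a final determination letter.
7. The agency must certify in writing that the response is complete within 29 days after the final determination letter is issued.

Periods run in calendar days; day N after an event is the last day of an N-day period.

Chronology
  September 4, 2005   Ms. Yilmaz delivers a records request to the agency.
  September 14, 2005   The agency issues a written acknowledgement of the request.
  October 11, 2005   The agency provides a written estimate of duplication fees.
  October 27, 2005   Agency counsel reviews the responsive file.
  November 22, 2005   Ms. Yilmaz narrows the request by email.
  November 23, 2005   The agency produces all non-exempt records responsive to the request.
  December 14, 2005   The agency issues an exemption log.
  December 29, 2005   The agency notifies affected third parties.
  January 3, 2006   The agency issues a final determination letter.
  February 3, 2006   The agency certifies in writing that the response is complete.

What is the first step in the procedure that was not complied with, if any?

(1) due by September 4, 2005 + 7 days = September 11, 2005; not done until September 14, 2005, 3 days after the deadline.

Step 1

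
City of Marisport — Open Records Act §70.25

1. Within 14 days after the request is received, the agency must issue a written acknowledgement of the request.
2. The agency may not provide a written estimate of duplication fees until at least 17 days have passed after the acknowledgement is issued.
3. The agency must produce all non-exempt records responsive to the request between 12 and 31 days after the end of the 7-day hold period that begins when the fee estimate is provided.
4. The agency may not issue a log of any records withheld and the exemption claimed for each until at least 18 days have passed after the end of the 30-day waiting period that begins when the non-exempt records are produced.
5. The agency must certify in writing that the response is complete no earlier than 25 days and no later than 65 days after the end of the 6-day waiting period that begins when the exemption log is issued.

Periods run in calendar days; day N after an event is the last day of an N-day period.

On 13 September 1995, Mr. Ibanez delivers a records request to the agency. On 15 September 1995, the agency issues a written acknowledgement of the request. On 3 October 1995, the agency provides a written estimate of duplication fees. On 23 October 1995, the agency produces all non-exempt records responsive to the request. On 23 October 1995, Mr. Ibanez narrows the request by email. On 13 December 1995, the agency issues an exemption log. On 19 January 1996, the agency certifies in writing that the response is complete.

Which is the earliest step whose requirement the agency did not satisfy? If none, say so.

None — every step was satisfied

(1) due by 13 September 1995 + 14 days = 27 September 1995; done 15 September 1995 — timely.
(2) permitted from 15 September 1995 + 17 days = 2 October 1995 onward; done 3 October 1995, after the minimum wait.
(3) the permitted window runs from 10 October 1995 + 12 = 22 October 1995 to 10 October 1995 + 31 = 10 November 1995; 23 October 1995 falls inside that range.
(4) permitted from 22 November 1995 + 18 days = 10 December 1995 onward; done 13 December 1995 — permitted.
(5) the permitted window runs from 19 December 1995 + 25 = 13 January 1996 to 19 December 1995 + 65 = 22 February 1996; done 19 January 1996, which is between those dates.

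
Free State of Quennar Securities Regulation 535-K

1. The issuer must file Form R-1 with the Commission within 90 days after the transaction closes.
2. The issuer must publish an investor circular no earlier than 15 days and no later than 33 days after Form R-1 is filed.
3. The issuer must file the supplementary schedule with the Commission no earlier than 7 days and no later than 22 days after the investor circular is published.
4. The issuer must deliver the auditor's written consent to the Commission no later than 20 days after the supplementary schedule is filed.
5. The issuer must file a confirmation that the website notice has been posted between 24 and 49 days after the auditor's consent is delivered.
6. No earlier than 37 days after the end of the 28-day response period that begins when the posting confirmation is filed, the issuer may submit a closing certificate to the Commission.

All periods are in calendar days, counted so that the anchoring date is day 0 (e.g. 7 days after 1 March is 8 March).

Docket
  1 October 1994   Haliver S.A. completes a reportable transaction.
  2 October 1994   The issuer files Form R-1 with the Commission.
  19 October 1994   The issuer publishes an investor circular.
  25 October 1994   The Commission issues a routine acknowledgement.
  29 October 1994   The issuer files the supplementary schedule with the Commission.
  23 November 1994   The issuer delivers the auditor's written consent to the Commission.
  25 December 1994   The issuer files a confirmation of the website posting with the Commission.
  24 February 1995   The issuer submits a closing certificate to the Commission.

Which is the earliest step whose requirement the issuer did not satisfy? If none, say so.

Step 1: 90 days after 1 October 1994 (when the transaction closes) is 30 December 1994; done 2 October 1994 — timely.
Step 2: the window is 15–33 days after 2 October 1994 (when Form R-1 is filed), so 17 October 1994 through 4 November 1994; done 19 October 1994, which is between those dates.
Step 3: the window is 7–22 days after 19 October 1994 (when the investor circular is published), so 26 October 1994 through 10 November 1994; done 29 October 1994, which is between those dates.
Step 4: 20 days after 29 October 1994 (when the supplementary schedule is filed) is 18 November 1994; done 23 November 1994 — 5 days late.
Later steps need not be reached.

Step 4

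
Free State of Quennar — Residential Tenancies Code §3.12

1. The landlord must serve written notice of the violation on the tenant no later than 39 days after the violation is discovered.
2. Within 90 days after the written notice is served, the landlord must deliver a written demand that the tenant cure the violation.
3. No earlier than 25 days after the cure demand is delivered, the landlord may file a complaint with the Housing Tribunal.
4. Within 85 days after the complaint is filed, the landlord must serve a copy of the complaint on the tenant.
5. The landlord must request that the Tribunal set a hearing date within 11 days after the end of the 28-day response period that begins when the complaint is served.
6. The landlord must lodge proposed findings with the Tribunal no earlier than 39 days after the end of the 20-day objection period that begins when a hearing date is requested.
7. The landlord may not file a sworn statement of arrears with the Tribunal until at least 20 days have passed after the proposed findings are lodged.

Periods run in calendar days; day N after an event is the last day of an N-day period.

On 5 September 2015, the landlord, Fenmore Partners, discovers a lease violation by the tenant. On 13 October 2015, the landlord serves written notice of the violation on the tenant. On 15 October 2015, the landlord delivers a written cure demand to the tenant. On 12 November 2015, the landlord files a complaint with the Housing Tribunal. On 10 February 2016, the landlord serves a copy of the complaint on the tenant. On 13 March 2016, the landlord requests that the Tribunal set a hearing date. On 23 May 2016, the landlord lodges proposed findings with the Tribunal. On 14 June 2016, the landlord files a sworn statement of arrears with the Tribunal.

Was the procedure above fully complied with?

Step 1: 39 days after 5 September 2015 (when the violation is discovered) is 14 October 2015; 13 October 2015 is within that limit.
Step 2: 90 days after 13 October 2015 (when the written notice is served) is 11 January 2016; completed 15 October 2015, before the deadline.
Step 3: the earliest permitted date is 25 days after 15 October 2015 (when the cure demand is delivered), i.e. 9 November 2015; 12 November 2015 is on or after that date.
Step 4: 85 days after 12 November 2015 (when the complaint is filed) is 5 February 2016; not done until 10 February 2016, 5 days after the deadline.

No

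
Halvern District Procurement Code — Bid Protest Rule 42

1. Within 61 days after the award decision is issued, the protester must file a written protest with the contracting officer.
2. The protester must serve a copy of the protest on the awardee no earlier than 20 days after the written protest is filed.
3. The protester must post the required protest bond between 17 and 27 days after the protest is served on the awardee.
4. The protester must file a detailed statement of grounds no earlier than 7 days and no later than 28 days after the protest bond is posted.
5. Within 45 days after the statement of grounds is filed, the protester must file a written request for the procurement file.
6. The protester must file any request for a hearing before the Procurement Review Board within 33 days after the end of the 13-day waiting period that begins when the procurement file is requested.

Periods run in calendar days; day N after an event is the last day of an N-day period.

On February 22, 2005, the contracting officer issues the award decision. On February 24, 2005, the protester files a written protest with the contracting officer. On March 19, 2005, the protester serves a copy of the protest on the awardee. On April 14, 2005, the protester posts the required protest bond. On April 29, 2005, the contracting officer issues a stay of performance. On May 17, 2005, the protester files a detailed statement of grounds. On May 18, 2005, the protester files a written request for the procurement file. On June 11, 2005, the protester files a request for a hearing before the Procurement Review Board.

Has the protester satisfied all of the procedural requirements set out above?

No

Step 1: 61 days after February 22, 2005 (when the award decision is issued) is April 24, 2005; completed February 24, 2005, before the deadline.
Step 2: the earliest permitted date is 20 days after February 24, 2005 (when the written protest is filed), i.e. March 16, 2005; done March 19, 2005 — permitted.
Step 3: the window is 17–27 days after March 19, 2005 (when the protest is served on the awardee), so April 5, 2005 through April 15, 2005; done April 14, 2005, which is between those dates.
Step 4: the window is 7–28 days after April 14, 2005 (when the protest bond is posted), so April 21, 2005 through May 12, 2005; May 17, 2005 is 5 days past the end of the window.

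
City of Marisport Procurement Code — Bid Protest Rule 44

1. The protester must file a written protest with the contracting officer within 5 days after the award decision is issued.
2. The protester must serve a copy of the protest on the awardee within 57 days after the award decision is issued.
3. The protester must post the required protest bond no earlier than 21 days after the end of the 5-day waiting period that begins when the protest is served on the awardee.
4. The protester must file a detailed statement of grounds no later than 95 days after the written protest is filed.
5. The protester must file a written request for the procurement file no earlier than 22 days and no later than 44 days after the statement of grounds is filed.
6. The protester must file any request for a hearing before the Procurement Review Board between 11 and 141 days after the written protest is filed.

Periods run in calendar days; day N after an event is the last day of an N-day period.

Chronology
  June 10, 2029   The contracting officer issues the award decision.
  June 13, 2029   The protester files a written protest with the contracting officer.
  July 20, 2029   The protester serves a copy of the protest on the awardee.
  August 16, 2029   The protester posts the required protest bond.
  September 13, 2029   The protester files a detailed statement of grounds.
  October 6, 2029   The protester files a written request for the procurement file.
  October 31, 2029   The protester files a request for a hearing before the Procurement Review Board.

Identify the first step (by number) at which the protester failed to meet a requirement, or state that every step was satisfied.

None — every step was satisfied

(1) due by June 10, 2029 + 5 days = June 15, 2029; June 13, 2029 is within that limit.
(2) due by June 10, 2029 + 57 days = August 6, 2029; July 20, 2029 is within that limit.
(3) permitted from July 25, 2029 + 21 days = August 15, 2029 onward; done August 16, 2029, after the minimum wait.
(4) due by June 13, 2029 + 95 days = September 16, 2029; completed September 13, 2029, before the deadline.
(5) the permitted window runs from September 13, 2029 + 22 = October 5, 2029 to September 13, 2029 + 44 = October 27, 2029; done October 6, 2029 — within the window.
(6) the permitted window runs from June 13, 2029 + 11 = June 24, 2029 to June 13, 2029 + 141 = November 1, 2029; done October 31, 2029, which is between those dates.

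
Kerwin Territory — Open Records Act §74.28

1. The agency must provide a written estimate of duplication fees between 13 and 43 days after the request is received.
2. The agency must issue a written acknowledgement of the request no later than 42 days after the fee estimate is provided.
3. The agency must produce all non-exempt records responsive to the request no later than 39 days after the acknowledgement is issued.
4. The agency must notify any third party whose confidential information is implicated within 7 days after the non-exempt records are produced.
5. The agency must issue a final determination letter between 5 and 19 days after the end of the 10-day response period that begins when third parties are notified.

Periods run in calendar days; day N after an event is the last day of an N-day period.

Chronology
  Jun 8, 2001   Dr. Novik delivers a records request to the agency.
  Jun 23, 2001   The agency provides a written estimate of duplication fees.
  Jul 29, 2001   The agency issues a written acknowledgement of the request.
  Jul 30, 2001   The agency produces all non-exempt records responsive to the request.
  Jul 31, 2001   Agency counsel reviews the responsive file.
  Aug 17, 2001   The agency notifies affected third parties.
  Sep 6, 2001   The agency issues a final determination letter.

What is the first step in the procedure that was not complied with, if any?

Step 4

(1) the permitted window runs from Jun 8, 2001 + 13 = Jun 21, 2001 to Jun 8, 2001 + 43 = Jul 21, 2001; Jun 23, 2001 falls inside that range.
(2) due by Jun 23, 2001 + 42 days = Aug 4, 2001; done Jul 29, 2001 — timely.
(3) due by Jul 29, 2001 + 39 days = Sep 6, 2001; completed Jul 30, 2001, before the deadline.
(4) due by Jul 30, 2001 + 7 days = Aug 6, 2001; done Aug 17, 2001 — 11 days late.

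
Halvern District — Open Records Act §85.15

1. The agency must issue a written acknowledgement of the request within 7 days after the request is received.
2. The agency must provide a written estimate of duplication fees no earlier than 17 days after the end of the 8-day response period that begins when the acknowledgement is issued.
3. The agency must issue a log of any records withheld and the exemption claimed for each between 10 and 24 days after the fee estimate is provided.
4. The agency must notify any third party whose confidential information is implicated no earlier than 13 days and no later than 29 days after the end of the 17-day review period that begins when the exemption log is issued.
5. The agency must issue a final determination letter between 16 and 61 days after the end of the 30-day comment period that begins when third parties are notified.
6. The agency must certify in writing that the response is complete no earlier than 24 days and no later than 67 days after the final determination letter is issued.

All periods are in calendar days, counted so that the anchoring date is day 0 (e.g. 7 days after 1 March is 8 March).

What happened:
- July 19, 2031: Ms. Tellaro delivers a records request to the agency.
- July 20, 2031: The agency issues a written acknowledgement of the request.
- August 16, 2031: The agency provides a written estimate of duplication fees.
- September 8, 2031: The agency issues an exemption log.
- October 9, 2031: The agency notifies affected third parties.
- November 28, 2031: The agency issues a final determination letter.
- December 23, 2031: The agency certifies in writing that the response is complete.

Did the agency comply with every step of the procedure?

Yes

Step 1 — counting 7 days from July 19, 2031 (when the request is received) gives a deadline of July 26, 2031; done July 20, 2031 — timely.
Step 2 — must wait 17 days from July 28, 2031 (end of the 8-day response period, which began when the acknowledgement is issued on July 20, 2031), so not before August 14, 2031; done August 16, 2031, after the minimum wait.
Step 3 — 10 and 24 days from August 16, 2031 (when the fee estimate is provided) are August 26, 2031 and September 9, 2031 respectively; September 8, 2031 falls inside that range.
Step 4 — 13 and 29 days from September 25, 2031 (end of the 17-day review period, which began when the exemption log is issued on September 8, 2031) are October 8, 2031 and October 24, 2031 respectively; October 9, 2031 falls inside that range.
Step 5 — 16 and 61 days from November 8, 2031 (end of the 30-day comment period, which began when third parties are notified on October 9, 2031) are November 24, 2031 and January 8, 2032 respectively; done November 28, 2031 — within the window.
Step 6 — 24 and 67 days from November 28, 2031 (when the final determination letter is issued) are December 22, 2031 and February 3, 2032 respectively; December 23, 2031 falls inside that range.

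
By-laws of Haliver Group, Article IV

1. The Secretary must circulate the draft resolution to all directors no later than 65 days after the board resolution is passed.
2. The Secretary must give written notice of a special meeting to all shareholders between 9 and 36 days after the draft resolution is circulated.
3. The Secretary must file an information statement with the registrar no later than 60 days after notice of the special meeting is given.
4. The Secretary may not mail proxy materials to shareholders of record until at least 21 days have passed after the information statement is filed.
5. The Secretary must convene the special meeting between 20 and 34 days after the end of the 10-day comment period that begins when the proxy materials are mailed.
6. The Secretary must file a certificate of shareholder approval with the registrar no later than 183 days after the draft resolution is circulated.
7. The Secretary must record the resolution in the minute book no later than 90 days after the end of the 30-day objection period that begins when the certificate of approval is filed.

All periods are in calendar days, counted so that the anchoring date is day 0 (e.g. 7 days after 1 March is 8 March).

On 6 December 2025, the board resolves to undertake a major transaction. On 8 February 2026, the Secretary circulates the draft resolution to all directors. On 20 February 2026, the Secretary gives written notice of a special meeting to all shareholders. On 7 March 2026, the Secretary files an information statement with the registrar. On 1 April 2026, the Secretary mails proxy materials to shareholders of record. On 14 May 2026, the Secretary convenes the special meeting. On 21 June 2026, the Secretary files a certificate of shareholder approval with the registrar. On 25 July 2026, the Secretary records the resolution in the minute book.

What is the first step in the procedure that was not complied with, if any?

(1) due by 6 December 2025 + 65 days = 9 February 2026; done 8 February 2026 — timely.
(2) the permitted window runs from 8 February 2026 + 9 = 17 February 2026 to 8 February 2026 + 36 = 16 March 2026; 20 February 2026 falls inside that range.
(3) due by 20 February 2026 + 60 days = 21 April 2026; done 7 March 2026 — timely.
(4) permitted from 7 March 2026 + 21 days = 28 March 2026 onward; done 1 April 2026, after the minimum wait.
(5) the permitted window runs from 11 April 2026 + 20 = 1 May 2026 to 11 April 2026 + 34 = 15 May 2026; 14 May 2026 falls inside that range.
(6) due by 8 February 2026 + 183 days = 10 August 2026; 21 June 2026 is within that limit.
(7) due by 21 July 2026 + 90 days = 19 October 2026; done 25 July 2026 — timely.

None — every step was satisfied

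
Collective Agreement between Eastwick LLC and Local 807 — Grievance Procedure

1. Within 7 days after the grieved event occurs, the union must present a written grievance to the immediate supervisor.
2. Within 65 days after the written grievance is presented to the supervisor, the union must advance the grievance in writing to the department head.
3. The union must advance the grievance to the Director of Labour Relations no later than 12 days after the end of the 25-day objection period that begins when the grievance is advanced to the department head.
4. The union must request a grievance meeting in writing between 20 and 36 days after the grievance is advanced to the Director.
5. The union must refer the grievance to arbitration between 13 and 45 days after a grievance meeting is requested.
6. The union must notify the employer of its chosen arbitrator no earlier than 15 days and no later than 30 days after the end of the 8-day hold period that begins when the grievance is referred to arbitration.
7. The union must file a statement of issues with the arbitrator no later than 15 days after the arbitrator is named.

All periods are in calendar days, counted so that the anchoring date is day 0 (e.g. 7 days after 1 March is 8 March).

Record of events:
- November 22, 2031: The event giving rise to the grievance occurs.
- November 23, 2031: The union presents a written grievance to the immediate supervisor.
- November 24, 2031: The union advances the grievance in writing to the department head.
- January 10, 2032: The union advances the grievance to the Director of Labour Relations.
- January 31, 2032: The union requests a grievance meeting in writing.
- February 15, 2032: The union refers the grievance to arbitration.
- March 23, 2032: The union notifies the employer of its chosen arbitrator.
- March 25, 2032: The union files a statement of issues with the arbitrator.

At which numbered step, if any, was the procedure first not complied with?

Step 3

(1) due by November 22, 2031 + 7 days = November 29, 2031; November 23, 2031 is within that limit.
(2) due by November 23, 2031 + 65 days = January 27, 2032; done November 24, 2031 — timely.
(3) due by December 19, 2031 + 12 days = December 31, 2031; done January 10, 2032 — 10 days late.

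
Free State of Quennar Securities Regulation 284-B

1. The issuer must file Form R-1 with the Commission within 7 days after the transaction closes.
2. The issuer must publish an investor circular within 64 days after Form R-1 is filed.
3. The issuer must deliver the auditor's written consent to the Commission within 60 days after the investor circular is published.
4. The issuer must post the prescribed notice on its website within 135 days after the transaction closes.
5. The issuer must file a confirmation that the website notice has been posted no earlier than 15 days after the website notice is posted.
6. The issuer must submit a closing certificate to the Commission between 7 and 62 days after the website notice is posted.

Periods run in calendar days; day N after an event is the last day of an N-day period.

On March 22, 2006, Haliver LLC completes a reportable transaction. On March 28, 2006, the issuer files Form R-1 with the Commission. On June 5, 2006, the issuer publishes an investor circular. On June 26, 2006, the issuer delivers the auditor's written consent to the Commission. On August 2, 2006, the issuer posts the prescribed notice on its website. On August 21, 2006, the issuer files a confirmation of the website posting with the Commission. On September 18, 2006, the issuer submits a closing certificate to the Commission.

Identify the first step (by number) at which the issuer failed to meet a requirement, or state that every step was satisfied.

(1) due by March 22, 2006 + 7 days = March 29, 2006; March 28, 2006 is within that limit.
(2) due by March 28, 2006 + 64 days = May 31, 2006; not done until June 5, 2006, 5 days after the deadline.

Step 2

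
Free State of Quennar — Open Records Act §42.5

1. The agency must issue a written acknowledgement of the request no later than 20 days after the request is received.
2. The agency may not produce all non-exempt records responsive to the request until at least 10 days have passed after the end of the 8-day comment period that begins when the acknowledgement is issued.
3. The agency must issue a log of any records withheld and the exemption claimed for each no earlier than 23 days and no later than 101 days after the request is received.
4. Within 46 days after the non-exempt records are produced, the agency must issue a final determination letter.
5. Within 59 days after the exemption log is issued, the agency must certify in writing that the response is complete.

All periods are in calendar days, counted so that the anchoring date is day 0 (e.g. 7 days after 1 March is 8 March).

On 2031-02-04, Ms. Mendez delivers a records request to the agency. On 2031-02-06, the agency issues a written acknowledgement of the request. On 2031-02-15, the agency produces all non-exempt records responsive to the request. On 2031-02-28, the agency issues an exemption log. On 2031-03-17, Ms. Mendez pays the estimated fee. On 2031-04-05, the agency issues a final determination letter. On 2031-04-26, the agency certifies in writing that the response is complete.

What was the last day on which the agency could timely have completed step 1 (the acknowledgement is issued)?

Step 1 runs from 2031-02-04, when the request is received. 20 days after 2031-02-04 is 2031-02-24.

2031-02-24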